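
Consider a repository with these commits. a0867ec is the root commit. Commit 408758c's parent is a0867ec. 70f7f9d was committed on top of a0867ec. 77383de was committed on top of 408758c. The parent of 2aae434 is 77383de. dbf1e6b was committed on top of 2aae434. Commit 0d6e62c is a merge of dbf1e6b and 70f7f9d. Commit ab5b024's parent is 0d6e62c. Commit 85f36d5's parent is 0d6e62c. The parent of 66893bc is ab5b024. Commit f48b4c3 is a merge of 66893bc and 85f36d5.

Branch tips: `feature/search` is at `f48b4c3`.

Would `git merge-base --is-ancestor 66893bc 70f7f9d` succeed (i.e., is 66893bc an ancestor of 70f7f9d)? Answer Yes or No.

No

Ancestors of 70f7f9d: {70f7f9d, a0867ec}.
66893bc is not in that set, so it is not an ancestor of 70f7f9d.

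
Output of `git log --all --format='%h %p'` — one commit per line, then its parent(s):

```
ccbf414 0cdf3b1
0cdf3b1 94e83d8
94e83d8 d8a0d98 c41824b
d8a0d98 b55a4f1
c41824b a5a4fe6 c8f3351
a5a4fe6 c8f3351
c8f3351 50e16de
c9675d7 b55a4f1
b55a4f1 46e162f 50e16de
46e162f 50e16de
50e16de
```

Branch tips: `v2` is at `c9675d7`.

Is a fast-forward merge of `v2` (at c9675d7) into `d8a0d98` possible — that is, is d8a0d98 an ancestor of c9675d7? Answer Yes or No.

No

A fast-forward from d8a0d98 to c9675d7 is possible iff d8a0d98 is an ancestor of c9675d7.
Ancestors of c9675d7: {46e162f, 50e16de, b55a4f1, c9675d7}.
d8a0d98 is not among them, so fast-forward is not possible.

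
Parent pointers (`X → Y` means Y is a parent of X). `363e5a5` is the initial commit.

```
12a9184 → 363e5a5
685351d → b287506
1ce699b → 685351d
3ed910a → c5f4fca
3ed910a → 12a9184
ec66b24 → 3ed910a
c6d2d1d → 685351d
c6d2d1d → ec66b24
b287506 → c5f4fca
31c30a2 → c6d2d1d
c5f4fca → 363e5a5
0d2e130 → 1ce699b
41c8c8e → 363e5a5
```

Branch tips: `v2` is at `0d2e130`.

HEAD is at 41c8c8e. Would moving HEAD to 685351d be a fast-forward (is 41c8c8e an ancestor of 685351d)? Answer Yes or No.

A fast-forward from 41c8c8e to 685351d is possible iff 41c8c8e is an ancestor of 685351d.
Ancestors of 685351d: {363e5a5, 685351d, b287506, c5f4fca}.
41c8c8e is not among them, so fast-forward is not possible.

No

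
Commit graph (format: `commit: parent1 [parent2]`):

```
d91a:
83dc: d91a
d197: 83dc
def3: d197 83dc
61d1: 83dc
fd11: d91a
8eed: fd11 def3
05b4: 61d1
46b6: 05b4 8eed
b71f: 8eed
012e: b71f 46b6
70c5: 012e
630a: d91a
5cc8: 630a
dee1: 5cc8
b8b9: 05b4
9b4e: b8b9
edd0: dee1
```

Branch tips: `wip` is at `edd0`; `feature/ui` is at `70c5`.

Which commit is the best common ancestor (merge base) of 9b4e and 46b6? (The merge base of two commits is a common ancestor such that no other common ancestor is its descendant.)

05b4

Ancestors of 9b4e: {05b4, 61d1, 83dc, 9b4e, b8b9, d91a}.
Ancestors of 46b6: {05b4, 46b6, 61d1, 83dc, 8eed, d197, d91a, def3, fd11}.
Common ancestors: {05b4, 61d1, 83dc, d91a}.
Among these, 05b4 is not an ancestor of any other common ancestor — it is the merge base.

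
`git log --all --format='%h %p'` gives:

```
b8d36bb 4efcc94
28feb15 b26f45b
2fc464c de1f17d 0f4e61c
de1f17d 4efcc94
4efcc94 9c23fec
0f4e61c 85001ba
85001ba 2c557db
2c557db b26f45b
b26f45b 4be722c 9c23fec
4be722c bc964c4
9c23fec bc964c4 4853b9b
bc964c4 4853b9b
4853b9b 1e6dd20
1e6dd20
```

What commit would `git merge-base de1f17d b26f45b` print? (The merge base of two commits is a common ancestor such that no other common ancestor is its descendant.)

9c23fec

Ancestors of de1f17d: {1e6dd20, 4853b9b, 4efcc94, 9c23fec, bc964c4, de1f17d}.
Ancestors of b26f45b: {1e6dd20, 4853b9b, 4be722c, 9c23fec, b26f45b, bc964c4}.
Common ancestors: {1e6dd20, 4853b9b, 9c23fec, bc964c4}.
Among these, 9c23fec is not an ancestor of any other common ancestor — it is the merge base.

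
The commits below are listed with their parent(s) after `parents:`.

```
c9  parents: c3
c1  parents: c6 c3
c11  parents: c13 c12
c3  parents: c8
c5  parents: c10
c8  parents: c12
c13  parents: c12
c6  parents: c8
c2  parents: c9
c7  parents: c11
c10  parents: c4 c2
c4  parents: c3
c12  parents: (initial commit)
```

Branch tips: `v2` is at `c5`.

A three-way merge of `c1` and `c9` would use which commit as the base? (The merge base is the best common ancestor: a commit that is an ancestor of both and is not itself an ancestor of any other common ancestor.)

Ancestors of c1: {c1, c12, c3, c6, c8}.
Ancestors of c9: {c12, c3, c8, c9}.
Common ancestors: {c12, c3, c8}.
Among these, c3 is not an ancestor of any other common ancestor — it is the merge base.

c3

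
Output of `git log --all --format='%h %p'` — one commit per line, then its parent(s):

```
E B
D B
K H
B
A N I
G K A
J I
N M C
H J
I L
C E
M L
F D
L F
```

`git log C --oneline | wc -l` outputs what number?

3

Walking parent pointers from C: reachable set = {B, C, E}.
That is 3 commits.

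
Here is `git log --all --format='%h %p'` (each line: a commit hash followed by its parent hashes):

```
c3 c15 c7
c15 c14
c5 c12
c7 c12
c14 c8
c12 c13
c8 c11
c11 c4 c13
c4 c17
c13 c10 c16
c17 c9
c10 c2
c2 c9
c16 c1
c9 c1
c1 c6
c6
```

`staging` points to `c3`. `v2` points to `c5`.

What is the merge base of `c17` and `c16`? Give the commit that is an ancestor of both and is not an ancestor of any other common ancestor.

c1

Ancestors of c17: {c1, c17, c6, c9}.
Ancestors of c16: {c1, c16, c6}.
Common ancestors: {c1, c6}.
Among these, c1 is not an ancestor of any other common ancestor — it is the merge base.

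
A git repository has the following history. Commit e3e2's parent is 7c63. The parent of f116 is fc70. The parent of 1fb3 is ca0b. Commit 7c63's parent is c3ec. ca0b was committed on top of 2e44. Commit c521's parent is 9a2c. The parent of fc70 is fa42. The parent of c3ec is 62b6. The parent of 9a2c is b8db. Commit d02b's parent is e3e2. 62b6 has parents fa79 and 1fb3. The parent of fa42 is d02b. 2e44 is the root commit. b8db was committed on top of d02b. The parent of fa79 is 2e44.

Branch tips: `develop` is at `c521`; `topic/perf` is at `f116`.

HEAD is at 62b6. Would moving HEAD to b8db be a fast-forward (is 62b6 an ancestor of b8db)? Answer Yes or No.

A fast-forward from 62b6 to b8db is possible iff 62b6 is an ancestor of b8db.
Ancestors of b8db: {1fb3, 2e44, 62b6, 7c63, b8db, c3ec, ca0b, d02b, e3e2, fa79}.
62b6 is among them, so fast-forward is possible.

Yes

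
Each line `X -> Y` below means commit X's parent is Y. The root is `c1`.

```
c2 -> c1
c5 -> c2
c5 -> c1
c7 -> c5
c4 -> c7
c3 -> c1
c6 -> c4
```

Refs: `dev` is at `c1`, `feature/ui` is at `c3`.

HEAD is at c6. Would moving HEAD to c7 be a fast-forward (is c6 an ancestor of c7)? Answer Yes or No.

A fast-forward from c6 to c7 is possible iff c6 is an ancestor of c7.
Ancestors of c7: {c1, c2, c5, c7}.
c6 is not among them, so fast-forward is not possible.

No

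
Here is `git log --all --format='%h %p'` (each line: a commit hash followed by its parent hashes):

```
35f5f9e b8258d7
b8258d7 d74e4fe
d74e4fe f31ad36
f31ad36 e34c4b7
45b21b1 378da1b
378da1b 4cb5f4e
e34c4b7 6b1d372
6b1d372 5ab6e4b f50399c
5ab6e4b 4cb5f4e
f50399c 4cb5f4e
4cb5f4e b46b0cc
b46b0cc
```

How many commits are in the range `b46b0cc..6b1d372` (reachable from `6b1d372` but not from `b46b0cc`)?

4

Reachable from 6b1d372: {4cb5f4e, 5ab6e4b, 6b1d372, b46b0cc, f50399c}.
Reachable from b46b0cc: {b46b0cc}.
In 6b1d372's history but not b46b0cc's: {4cb5f4e, 5ab6e4b, 6b1d372, f50399c} — 4 commits.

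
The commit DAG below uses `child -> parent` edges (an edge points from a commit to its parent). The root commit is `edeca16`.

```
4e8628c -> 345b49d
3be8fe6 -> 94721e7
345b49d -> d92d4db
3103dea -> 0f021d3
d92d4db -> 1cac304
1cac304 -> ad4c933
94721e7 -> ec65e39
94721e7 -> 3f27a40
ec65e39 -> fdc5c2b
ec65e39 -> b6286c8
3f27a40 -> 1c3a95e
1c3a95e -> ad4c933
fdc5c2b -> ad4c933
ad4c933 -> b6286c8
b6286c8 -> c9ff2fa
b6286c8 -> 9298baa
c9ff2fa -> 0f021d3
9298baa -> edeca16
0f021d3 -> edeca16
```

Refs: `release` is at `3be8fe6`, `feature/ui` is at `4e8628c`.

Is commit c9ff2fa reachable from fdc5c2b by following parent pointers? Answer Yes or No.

Yes

Ancestors of fdc5c2b (commits reachable by following parents): {0f021d3, 9298baa, ad4c933, b6286c8, c9ff2fa, edeca16, fdc5c2b}.
c9ff2fa is in that set, so it is an ancestor of fdc5c2b.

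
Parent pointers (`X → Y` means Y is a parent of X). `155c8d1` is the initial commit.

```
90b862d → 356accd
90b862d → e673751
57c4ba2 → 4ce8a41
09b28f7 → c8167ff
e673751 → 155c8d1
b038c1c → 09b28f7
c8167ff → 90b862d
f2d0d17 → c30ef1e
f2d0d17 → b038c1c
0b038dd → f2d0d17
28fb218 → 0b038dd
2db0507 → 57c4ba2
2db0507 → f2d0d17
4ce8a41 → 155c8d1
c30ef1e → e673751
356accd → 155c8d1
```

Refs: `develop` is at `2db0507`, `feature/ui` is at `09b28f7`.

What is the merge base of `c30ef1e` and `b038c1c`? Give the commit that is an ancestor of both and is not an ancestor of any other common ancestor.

e673751

Ancestors of c30ef1e: {155c8d1, c30ef1e, e673751}.
Ancestors of b038c1c: {09b28f7, 155c8d1, 356accd, 90b862d, b038c1c, c8167ff, e673751}.
Common ancestors: {155c8d1, e673751}.
Among these, e673751 is not an ancestor of any other common ancestor — it is the merge base.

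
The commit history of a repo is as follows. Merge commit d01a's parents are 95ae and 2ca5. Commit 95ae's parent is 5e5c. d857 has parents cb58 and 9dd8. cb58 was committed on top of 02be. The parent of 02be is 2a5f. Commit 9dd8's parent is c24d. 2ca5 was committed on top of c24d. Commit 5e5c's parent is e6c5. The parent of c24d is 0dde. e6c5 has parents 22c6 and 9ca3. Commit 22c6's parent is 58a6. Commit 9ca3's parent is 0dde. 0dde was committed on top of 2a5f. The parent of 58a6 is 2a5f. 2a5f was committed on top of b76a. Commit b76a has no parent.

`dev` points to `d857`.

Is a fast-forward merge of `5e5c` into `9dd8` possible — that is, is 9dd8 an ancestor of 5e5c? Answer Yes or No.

No

A fast-forward from 9dd8 to 5e5c is possible iff 9dd8 is an ancestor of 5e5c.
Ancestors of 5e5c: {0dde, 22c6, 2a5f, 58a6, 5e5c, 9ca3, b76a, e6c5}.
9dd8 is not among them, so fast-forward is not possible.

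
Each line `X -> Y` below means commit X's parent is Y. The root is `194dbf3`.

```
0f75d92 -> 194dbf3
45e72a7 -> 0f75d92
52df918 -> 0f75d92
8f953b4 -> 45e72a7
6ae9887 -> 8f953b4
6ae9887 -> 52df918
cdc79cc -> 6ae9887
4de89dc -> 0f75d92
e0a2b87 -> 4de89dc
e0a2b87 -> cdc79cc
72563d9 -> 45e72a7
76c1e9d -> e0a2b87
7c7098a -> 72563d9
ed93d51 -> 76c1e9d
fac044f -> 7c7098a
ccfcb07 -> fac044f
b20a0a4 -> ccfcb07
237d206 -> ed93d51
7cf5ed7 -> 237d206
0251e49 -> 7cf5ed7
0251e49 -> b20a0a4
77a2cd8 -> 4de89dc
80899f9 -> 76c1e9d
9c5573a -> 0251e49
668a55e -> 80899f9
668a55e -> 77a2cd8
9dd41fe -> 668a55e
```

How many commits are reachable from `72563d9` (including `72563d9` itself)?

4

Walking parent pointers from 72563d9: reachable set = {0f75d92, 194dbf3, 45e72a7, 72563d9}.
That is 4 commits.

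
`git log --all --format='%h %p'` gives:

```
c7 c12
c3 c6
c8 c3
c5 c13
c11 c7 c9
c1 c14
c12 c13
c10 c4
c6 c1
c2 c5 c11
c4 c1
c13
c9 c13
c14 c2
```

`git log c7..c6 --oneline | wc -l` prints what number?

Reachable from c6: {c1, c11, c12, c13, c14, c2, c5, c6, c7, c9}.
Reachable from c7: {c12, c13, c7}.
In c6's history but not c7's: {c1, c11, c14, c2, c5, c6, c9} — 7 commits.

7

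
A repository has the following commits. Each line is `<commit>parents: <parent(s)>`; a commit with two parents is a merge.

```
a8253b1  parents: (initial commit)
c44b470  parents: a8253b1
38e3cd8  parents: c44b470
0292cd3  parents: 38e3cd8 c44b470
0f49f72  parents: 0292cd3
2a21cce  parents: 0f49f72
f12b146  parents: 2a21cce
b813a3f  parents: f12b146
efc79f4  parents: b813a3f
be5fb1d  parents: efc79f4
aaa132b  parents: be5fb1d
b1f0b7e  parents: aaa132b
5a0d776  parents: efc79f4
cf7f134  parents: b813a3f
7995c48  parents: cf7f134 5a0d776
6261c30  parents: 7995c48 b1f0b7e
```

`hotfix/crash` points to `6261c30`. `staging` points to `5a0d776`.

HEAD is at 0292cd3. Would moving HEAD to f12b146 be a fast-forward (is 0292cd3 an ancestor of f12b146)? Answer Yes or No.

Yes

A fast-forward from 0292cd3 to f12b146 is possible iff 0292cd3 is an ancestor of f12b146.
Ancestors of f12b146: {0292cd3, 0f49f72, 2a21cce, 38e3cd8, a8253b1, c44b470, f12b146}.
0292cd3 is among them, so fast-forward is possible.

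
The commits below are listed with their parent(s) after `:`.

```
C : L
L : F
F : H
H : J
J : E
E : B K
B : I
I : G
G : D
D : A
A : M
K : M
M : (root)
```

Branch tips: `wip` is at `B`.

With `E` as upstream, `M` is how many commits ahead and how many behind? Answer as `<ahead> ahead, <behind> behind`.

Reachable from M: {M}.
Reachable from E: {A, B, D, E, G, I, K, M}.
Only in M's history (ahead): {} — 0.
Only in E's history (behind): {A, B, D, E, G, I, K} — 7.

0 ahead, 7 behind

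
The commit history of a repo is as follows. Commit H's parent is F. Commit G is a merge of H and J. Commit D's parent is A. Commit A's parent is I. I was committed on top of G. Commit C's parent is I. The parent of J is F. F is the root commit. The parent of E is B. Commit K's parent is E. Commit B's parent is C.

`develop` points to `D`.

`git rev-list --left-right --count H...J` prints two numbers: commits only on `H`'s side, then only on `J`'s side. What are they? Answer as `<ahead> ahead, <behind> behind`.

Reachable from H: {F, H}.
Reachable from J: {F, J}.
Only in H's history (ahead): {H} — 1.
Only in J's history (behind): {J} — 1.

1 ahead, 1 behind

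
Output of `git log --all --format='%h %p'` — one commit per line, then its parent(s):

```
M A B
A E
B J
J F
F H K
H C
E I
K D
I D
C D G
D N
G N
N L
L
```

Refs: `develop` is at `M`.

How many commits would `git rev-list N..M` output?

Reachable from M: {A, B, C, D, E, F, G, H, I, J, K, L, M, N}.
Reachable from N: {L, N}.
In M's history but not N's: {A, B, C, D, E, F, G, H, I, J, K, M} — 12 commits.

12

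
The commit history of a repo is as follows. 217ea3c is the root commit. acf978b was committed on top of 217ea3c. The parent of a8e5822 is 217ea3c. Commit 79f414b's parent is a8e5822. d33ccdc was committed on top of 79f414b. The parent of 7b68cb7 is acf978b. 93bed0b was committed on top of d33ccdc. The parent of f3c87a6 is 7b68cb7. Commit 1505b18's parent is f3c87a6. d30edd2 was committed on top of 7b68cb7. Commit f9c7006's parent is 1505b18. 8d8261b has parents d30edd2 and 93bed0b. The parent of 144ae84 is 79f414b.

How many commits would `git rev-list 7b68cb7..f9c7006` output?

3

Reachable from f9c7006: {1505b18, 217ea3c, 7b68cb7, acf978b, f3c87a6, f9c7006}.
Reachable from 7b68cb7: {217ea3c, 7b68cb7, acf978b}.
In f9c7006's history but not 7b68cb7's: {1505b18, f3c87a6, f9c7006} — 3 commits.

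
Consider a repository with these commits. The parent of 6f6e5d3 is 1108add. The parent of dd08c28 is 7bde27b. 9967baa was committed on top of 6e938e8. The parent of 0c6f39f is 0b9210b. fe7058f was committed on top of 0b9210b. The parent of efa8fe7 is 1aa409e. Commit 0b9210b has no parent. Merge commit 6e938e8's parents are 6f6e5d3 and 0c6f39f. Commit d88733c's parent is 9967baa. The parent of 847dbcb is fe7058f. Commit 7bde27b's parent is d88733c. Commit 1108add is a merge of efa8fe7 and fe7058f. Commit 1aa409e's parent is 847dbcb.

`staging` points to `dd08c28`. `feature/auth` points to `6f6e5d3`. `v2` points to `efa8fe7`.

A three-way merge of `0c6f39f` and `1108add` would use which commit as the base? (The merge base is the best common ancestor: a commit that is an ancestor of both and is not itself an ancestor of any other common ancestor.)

0b9210b

Ancestors of 0c6f39f: {0b9210b, 0c6f39f}.
Ancestors of 1108add: {0b9210b, 1108add, 1aa409e, 847dbcb, efa8fe7, fe7058f}.
Common ancestors: {0b9210b}.
The only common ancestor is 0b9210b, so it is the merge base.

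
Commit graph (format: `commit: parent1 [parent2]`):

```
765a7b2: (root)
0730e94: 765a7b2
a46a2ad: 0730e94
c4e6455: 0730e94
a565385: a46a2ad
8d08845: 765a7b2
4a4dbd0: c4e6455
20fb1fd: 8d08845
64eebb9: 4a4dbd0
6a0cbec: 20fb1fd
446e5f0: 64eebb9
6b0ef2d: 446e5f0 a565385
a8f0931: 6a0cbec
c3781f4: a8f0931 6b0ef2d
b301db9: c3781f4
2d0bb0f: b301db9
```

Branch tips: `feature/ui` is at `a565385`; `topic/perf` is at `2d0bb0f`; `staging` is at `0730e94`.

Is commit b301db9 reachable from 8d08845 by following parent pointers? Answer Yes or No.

Ancestors of 8d08845: {765a7b2, 8d08845}.
b301db9 is not in that set, so it is not an ancestor of 8d08845.

No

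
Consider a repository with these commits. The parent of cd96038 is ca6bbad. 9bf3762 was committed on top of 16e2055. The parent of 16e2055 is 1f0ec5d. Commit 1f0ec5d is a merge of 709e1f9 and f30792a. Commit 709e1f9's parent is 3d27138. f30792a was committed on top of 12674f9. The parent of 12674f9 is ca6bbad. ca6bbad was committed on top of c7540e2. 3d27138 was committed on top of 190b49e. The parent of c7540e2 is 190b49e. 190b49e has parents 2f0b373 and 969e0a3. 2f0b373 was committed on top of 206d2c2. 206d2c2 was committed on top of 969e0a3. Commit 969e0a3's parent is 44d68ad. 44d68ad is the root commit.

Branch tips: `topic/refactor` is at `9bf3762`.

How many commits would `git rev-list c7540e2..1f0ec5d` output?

Reachable from 1f0ec5d: {12674f9, 190b49e, 1f0ec5d, 206d2c2, 2f0b373, 3d27138, 44d68ad, 709e1f9, 969e0a3, c7540e2, ca6bbad, f30792a}.
Reachable from c7540e2: {190b49e, 206d2c2, 2f0b373, 44d68ad, 969e0a3, c7540e2}.
In 1f0ec5d's history but not c7540e2's: {12674f9, 1f0ec5d, 3d27138, 709e1f9, ca6bbad, f30792a} — 6 commits.

6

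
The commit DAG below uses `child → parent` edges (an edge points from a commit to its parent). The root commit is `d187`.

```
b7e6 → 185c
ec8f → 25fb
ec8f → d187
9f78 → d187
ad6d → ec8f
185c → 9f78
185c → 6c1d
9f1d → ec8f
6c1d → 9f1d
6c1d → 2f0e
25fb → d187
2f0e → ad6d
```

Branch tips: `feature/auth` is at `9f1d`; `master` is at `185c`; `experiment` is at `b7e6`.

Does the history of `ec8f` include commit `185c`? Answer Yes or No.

No

Ancestors of ec8f: {25fb, d187, ec8f}.
185c is not in that set, so it is not an ancestor of ec8f.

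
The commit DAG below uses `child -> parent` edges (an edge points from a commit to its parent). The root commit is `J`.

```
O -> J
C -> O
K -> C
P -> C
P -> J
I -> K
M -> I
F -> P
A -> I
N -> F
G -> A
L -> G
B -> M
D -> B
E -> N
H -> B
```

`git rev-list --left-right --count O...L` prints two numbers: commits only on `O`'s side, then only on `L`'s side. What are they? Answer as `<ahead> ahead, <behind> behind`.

0 ahead, 6 behind

Reachable from O: {J, O}.
Reachable from L: {A, C, G, I, J, K, L, O}.
Only in O's history (ahead): {} — 0.
Only in L's history (behind): {A, C, G, I, K, L} — 6.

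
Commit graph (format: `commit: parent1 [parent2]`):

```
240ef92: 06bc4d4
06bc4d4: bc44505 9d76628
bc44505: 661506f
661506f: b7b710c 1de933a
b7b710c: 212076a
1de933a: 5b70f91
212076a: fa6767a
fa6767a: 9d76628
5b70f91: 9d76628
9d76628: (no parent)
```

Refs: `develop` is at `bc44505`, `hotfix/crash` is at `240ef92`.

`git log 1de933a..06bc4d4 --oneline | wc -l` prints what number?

Reachable from 06bc4d4: {06bc4d4, 1de933a, 212076a, 5b70f91, 661506f, 9d76628, b7b710c, bc44505, fa6767a}.
Reachable from 1de933a: {1de933a, 5b70f91, 9d76628}.
In 06bc4d4's history but not 1de933a's: {06bc4d4, 212076a, 661506f, b7b710c, bc44505, fa6767a} — 6 commits.

6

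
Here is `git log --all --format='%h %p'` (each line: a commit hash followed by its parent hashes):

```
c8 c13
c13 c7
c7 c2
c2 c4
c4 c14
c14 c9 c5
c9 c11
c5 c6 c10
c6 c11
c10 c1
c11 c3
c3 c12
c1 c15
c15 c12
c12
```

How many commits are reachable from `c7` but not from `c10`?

9

Reachable from c7: {c1, c10, c11, c12, c14, c15, c2, c3, c4, c5, c6, c7, c9}.
Reachable from c10: {c1, c10, c12, c15}.
In c7's history but not c10's: {c11, c14, c2, c3, c4, c5, c6, c7, c9} — 9 commits.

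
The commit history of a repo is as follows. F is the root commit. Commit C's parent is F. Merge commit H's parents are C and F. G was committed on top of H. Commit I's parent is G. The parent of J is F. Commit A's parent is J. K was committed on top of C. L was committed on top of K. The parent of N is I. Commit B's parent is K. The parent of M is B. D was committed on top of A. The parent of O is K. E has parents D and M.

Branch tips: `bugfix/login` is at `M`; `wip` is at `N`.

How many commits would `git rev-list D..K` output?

2

Reachable from K: {C, F, K}.
Reachable from D: {A, D, F, J}.
In K's history but not D's: {C, K} — 2 commits.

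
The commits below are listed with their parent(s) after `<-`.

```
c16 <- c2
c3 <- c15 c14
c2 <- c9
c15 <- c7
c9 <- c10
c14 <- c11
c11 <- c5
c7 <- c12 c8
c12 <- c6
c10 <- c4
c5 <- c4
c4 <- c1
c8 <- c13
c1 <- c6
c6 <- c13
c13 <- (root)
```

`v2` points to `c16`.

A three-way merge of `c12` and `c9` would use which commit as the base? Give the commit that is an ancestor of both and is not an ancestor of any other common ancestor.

Ancestors of c12: {c12, c13, c6}.
Ancestors of c9: {c1, c10, c13, c4, c6, c9}.
Common ancestors: {c13, c6}.
Among these, c6 is not an ancestor of any other common ancestor — it is the merge base.

c6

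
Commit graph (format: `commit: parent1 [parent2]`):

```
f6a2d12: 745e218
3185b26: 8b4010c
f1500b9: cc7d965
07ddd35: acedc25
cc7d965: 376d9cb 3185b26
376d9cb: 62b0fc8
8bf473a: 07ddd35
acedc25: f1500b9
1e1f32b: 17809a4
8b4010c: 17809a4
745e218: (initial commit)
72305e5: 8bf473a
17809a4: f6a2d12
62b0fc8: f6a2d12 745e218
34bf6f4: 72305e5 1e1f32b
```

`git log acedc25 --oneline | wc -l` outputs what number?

Walking parent pointers from acedc25: reachable set = {17809a4, 3185b26, 376d9cb, 62b0fc8, 745e218, 8b4010c, acedc25, cc7d965, f1500b9, f6a2d12}.
That is 10 commits.

10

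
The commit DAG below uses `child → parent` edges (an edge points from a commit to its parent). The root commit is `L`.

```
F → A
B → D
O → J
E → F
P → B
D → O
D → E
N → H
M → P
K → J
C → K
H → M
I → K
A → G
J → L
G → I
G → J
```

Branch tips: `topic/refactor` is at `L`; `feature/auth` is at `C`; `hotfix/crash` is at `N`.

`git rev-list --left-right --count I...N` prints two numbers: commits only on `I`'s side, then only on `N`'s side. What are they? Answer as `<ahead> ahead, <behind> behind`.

Reachable from I: {I, J, K, L}.
Reachable from N: {A, B, D, E, F, G, H, I, J, K, L, M, N, O, P}.
Only in I's history (ahead): {} — 0.
Only in N's history (behind): {A, B, D, E, F, G, H, M, N, O, P} — 11.

0 ahead, 11 behind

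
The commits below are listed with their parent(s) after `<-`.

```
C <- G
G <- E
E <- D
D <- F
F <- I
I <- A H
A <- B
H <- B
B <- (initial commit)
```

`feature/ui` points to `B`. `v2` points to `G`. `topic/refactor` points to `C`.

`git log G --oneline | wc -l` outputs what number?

8

Walking parent pointers from G: reachable set = {A, B, D, E, F, G, H, I}.
That is 8 commits.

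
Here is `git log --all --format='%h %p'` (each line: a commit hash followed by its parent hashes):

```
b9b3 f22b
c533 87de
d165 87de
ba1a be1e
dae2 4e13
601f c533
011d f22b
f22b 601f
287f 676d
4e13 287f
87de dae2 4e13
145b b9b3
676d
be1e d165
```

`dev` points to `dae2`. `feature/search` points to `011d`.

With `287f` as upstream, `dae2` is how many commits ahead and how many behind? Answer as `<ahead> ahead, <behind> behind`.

2 ahead, 0 behind

Reachable from dae2: {287f, 4e13, 676d, dae2}.
Reachable from 287f: {287f, 676d}.
Only in dae2's history (ahead): {4e13, dae2} — 2.
Only in 287f's history (behind): {} — 0.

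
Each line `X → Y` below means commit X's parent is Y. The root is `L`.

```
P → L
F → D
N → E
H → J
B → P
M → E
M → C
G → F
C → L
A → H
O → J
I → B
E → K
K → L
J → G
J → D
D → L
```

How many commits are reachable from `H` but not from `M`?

5

Reachable from H: {D, F, G, H, J, L}.
Reachable from M: {C, E, K, L, M}.
In H's history but not M's: {D, F, G, H, J} — 5 commits.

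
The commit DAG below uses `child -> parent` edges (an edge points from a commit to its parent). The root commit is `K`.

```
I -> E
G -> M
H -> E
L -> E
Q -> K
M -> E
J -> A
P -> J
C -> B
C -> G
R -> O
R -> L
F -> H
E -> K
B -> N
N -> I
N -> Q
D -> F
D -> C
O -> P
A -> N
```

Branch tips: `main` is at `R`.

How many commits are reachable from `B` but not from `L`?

4

Reachable from B: {B, E, I, K, N, Q}.
Reachable from L: {E, K, L}.
In B's history but not L's: {B, I, N, Q} — 4 commits.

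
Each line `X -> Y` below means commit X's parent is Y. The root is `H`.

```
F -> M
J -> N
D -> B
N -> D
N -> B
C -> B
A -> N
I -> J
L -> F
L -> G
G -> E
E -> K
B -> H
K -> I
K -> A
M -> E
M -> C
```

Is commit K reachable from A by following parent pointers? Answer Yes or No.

Ancestors of A: {A, B, D, H, N}.
K is not in that set, so it is not an ancestor of A.

No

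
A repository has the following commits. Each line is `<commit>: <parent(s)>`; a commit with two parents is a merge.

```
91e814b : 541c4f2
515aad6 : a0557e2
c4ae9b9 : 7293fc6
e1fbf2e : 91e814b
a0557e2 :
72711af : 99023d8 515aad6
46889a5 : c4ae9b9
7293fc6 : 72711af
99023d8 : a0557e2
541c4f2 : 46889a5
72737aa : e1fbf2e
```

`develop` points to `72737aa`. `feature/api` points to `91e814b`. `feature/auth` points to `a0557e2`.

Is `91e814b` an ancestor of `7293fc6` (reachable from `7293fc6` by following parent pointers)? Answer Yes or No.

Ancestors of 7293fc6: {515aad6, 72711af, 7293fc6, 99023d8, a0557e2}.
91e814b is not in that set, so it is not an ancestor of 7293fc6.

No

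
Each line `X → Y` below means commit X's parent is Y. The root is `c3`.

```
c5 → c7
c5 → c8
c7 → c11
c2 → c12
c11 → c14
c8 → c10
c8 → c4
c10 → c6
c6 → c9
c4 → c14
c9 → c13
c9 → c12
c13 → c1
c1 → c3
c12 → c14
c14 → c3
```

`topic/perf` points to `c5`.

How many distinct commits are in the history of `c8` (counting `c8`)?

Walking parent pointers from c8: reachable set = {c1, c10, c12, c13, c14, c3, c4, c6, c8, c9}.
That is 10 commits.

10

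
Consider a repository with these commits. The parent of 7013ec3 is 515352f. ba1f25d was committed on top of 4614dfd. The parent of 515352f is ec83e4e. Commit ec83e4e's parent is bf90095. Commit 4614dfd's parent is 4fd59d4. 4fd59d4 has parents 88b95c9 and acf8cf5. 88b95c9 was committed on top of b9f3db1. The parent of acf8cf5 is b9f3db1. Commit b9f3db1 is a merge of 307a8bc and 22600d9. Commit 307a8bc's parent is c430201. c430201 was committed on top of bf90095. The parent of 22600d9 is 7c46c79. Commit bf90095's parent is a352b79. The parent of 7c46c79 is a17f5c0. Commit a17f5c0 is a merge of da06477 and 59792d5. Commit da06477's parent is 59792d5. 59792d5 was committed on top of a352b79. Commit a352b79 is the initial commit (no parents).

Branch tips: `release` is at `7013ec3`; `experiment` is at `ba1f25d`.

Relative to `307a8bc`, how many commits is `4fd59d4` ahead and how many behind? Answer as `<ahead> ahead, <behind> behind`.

9 ahead, 0 behind

Reachable from 4fd59d4: {22600d9, 307a8bc, 4fd59d4, 59792d5, 7c46c79, 88b95c9, a17f5c0, a352b79, acf8cf5, b9f3db1, bf90095, c430201, da06477}.
Reachable from 307a8bc: {307a8bc, a352b79, bf90095, c430201}.
Only in 4fd59d4's history (ahead): {22600d9, 4fd59d4, 59792d5, 7c46c79, 88b95c9, a17f5c0, acf8cf5, b9f3db1, da06477} — 9.
Only in 307a8bc's history (behind): {} — 0.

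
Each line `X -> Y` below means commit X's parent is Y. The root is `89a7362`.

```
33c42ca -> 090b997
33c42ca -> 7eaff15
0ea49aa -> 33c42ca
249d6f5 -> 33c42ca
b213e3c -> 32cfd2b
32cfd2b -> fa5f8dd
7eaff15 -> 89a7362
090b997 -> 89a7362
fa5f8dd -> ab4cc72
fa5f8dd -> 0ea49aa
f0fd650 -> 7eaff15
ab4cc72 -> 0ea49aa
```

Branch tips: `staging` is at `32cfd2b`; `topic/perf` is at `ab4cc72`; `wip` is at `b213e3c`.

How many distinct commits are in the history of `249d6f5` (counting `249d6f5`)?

Walking parent pointers from 249d6f5: reachable set = {090b997, 249d6f5, 33c42ca, 7eaff15, 89a7362}.
That is 5 commits.

5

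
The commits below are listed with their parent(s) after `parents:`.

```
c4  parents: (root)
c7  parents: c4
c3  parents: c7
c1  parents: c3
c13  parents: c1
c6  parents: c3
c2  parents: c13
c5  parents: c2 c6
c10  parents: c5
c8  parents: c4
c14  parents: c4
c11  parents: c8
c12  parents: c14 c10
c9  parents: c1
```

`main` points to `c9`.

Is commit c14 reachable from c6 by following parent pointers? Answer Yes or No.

No

Ancestors of c6: {c3, c4, c6, c7}.
c14 is not in that set, so it is not an ancestor of c6.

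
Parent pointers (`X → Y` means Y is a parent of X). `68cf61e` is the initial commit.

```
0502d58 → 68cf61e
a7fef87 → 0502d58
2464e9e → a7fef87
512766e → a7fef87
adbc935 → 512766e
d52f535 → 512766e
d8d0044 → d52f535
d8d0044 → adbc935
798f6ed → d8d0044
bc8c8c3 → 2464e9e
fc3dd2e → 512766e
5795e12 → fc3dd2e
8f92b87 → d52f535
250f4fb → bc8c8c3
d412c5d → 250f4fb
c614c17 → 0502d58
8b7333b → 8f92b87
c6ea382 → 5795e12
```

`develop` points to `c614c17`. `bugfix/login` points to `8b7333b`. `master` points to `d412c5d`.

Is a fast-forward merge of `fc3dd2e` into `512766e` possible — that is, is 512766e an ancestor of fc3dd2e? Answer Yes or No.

A fast-forward from 512766e to fc3dd2e is possible iff 512766e is an ancestor of fc3dd2e.
Ancestors of fc3dd2e: {0502d58, 512766e, 68cf61e, a7fef87, fc3dd2e}.
512766e is among them, so fast-forward is possible.

Yes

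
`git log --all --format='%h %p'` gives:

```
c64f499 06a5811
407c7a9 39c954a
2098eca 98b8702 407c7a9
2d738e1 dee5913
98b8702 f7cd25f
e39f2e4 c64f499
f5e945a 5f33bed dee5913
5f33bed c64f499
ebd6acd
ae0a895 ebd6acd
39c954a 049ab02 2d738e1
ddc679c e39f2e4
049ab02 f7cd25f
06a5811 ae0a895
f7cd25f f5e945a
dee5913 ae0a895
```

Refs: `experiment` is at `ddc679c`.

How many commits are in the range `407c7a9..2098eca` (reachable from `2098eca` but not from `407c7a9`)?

Reachable from 2098eca: {049ab02, 06a5811, 2098eca, 2d738e1, 39c954a, 407c7a9, 5f33bed, 98b8702, ae0a895, c64f499, dee5913, ebd6acd, f5e945a, f7cd25f}.
Reachable from 407c7a9: {049ab02, 06a5811, 2d738e1, 39c954a, 407c7a9, 5f33bed, ae0a895, c64f499, dee5913, ebd6acd, f5e945a, f7cd25f}.
In 2098eca's history but not 407c7a9's: {2098eca, 98b8702} — 2 commits.

2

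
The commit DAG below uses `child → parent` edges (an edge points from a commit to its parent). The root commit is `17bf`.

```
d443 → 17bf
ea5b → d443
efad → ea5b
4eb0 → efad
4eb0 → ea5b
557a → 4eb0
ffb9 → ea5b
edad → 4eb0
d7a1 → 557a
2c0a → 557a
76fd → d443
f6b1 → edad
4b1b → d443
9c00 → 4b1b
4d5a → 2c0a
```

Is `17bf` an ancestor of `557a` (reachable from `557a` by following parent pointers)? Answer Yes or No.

Yes

Ancestors of 557a (commits reachable by following parents): {17bf, 4eb0, 557a, d443, ea5b, efad}.
17bf is in that set, so it is an ancestor of 557a.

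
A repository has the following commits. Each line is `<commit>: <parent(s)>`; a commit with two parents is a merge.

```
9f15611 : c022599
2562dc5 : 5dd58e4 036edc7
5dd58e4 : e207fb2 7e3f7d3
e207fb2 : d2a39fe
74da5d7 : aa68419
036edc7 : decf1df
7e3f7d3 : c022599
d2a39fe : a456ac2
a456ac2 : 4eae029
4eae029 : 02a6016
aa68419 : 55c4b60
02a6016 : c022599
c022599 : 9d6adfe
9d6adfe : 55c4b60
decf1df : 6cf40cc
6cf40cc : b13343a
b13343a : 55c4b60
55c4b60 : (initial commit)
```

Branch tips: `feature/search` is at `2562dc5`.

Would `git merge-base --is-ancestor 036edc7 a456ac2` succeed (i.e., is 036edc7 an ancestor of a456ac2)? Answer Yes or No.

Ancestors of a456ac2: {02a6016, 4eae029, 55c4b60, 9d6adfe, a456ac2, c022599}.
036edc7 is not in that set, so it is not an ancestor of a456ac2.

No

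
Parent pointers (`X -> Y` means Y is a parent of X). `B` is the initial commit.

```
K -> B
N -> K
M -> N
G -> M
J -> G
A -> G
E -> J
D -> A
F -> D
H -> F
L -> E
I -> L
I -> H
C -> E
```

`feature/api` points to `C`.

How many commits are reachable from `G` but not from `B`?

4

Reachable from G: {B, G, K, M, N}.
Reachable from B: {B}.
In G's history but not B's: {G, K, M, N} — 4 commits.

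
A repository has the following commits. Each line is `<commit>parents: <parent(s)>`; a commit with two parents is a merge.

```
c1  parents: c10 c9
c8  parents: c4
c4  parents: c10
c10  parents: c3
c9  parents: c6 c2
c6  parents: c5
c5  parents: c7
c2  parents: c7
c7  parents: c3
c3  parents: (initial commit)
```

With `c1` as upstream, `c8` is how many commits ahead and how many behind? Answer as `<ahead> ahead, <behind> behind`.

2 ahead, 6 behind

Reachable from c8: {c10, c3, c4, c8}.
Reachable from c1: {c1, c10, c2, c3, c5, c6, c7, c9}.
Only in c8's history (ahead): {c4, c8} — 2.
Only in c1's history (behind): {c1, c2, c5, c6, c7, c9} — 6.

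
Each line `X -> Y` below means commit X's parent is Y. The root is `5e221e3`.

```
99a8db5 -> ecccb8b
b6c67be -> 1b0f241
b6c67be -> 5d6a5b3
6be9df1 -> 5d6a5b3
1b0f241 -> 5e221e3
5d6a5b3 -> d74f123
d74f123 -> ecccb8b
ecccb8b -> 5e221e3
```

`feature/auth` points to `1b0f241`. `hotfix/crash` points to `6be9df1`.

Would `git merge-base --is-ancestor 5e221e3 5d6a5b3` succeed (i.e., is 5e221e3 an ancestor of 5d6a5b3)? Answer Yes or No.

Yes

Ancestors of 5d6a5b3 (commits reachable by following parents): {5d6a5b3, 5e221e3, d74f123, ecccb8b}.
5e221e3 is in that set, so it is an ancestor of 5d6a5b3.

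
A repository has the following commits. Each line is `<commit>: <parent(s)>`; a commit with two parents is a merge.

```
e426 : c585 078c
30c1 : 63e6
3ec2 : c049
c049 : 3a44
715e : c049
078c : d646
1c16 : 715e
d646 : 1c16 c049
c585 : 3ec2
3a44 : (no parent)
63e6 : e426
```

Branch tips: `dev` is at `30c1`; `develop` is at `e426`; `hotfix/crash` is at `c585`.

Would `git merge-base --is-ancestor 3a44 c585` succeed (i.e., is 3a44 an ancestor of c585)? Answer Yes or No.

Yes

Ancestors of c585 (commits reachable by following parents): {3a44, 3ec2, c049, c585}.
3a44 is in that set, so it is an ancestor of c585.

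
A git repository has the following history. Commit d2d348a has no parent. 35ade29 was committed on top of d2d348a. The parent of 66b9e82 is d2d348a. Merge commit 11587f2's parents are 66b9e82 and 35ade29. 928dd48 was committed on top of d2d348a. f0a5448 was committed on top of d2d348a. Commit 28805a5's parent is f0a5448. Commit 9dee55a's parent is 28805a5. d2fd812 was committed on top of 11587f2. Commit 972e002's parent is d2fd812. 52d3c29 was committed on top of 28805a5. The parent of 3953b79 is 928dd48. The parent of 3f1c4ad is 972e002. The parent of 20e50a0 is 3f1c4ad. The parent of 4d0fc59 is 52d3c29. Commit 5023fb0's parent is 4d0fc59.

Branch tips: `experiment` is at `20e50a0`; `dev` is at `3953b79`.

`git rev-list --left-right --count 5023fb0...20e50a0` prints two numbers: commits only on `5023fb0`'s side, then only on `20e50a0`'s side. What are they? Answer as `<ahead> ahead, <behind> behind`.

Reachable from 5023fb0: {28805a5, 4d0fc59, 5023fb0, 52d3c29, d2d348a, f0a5448}.
Reachable from 20e50a0: {11587f2, 20e50a0, 35ade29, 3f1c4ad, 66b9e82, 972e002, d2d348a, d2fd812}.
Only in 5023fb0's history (ahead): {28805a5, 4d0fc59, 5023fb0, 52d3c29, f0a5448} — 5.
Only in 20e50a0's history (behind): {11587f2, 20e50a0, 35ade29, 3f1c4ad, 66b9e82, 972e002, d2fd812} — 7.

5 ahead, 7 behind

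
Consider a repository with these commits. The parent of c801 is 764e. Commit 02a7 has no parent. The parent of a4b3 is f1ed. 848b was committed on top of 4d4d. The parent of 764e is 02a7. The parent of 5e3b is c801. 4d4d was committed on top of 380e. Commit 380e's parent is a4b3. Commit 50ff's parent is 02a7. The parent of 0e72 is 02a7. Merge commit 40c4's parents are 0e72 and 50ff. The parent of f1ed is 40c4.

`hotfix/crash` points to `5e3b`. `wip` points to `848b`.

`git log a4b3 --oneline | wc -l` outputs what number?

Walking parent pointers from a4b3: reachable set = {02a7, 0e72, 40c4, 50ff, a4b3, f1ed}.
That is 6 commits.

6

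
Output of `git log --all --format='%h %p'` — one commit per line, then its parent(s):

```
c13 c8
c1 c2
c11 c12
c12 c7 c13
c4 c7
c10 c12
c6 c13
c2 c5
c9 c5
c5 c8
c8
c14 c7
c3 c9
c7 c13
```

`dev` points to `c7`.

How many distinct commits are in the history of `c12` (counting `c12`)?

4

Walking parent pointers from c12: reachable set = {c12, c13, c7, c8}.
That is 4 commits.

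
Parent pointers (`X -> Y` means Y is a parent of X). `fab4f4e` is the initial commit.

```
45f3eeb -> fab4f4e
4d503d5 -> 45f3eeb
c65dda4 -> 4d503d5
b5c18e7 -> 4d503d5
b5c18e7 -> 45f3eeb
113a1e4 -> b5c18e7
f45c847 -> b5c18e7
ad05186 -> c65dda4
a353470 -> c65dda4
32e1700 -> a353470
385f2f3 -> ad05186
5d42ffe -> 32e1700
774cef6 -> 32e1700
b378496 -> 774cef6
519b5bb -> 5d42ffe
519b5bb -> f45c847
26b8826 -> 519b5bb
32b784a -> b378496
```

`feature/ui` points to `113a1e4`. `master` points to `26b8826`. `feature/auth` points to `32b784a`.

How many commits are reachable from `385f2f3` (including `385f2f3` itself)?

Walking parent pointers from 385f2f3: reachable set = {385f2f3, 45f3eeb, 4d503d5, ad05186, c65dda4, fab4f4e}.
That is 6 commits.

6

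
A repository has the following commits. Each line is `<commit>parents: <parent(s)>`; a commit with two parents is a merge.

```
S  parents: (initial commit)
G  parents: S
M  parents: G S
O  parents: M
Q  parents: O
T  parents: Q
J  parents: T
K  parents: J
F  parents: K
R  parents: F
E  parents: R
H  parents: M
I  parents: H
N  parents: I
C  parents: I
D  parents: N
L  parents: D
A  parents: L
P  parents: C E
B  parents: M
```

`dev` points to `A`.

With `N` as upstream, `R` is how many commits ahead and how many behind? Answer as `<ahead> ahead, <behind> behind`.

Reachable from R: {F, G, J, K, M, O, Q, R, S, T}.
Reachable from N: {G, H, I, M, N, S}.
Only in R's history (ahead): {F, J, K, O, Q, R, T} — 7.
Only in N's history (behind): {H, I, N} — 3.

7 ahead, 3 behind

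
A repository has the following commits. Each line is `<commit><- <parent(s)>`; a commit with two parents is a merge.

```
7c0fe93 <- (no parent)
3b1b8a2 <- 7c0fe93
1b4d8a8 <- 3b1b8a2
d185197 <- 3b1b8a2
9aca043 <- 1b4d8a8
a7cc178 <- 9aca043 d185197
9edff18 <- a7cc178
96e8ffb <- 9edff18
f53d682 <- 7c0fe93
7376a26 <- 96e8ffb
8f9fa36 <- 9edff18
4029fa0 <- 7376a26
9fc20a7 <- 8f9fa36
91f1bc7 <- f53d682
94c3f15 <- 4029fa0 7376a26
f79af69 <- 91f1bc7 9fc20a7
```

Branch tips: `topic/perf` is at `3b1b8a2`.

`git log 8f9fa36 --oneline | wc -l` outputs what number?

8

Walking parent pointers from 8f9fa36: reachable set = {1b4d8a8, 3b1b8a2, 7c0fe93, 8f9fa36, 9aca043, 9edff18, a7cc178, d185197}.
That is 8 commits.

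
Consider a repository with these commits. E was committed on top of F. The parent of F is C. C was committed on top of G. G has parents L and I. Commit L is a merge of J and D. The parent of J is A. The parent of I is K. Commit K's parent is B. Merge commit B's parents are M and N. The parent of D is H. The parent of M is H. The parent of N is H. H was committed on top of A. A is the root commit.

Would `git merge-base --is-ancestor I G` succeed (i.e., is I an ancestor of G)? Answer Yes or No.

Ancestors of G (commits reachable by following parents): {A, B, D, G, H, I, J, K, L, M, N}.
I is in that set, so it is an ancestor of G.

Yes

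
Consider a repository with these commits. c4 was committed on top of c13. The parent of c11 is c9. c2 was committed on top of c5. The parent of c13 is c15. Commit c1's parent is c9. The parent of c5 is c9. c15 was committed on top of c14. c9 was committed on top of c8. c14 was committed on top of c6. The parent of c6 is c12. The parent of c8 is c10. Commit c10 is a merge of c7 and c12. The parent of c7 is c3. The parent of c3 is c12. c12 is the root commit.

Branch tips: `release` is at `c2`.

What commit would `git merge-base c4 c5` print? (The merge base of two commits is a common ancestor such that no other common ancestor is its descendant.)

c12

Ancestors of c4: {c12, c13, c14, c15, c4, c6}.
Ancestors of c5: {c10, c12, c3, c5, c7, c8, c9}.
Common ancestors: {c12}.
The only common ancestor is c12, so it is the merge base.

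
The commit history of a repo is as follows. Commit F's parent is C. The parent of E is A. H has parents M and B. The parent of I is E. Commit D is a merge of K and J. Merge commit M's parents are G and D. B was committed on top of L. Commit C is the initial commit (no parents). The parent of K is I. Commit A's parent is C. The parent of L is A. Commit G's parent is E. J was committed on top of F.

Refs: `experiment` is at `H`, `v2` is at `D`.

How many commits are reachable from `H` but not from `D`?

Reachable from H: {A, B, C, D, E, F, G, H, I, J, K, L, M}.
Reachable from D: {A, C, D, E, F, I, J, K}.
In H's history but not D's: {B, G, H, L, M} — 5 commits.

5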